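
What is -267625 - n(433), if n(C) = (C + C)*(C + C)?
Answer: -1017581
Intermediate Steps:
n(C) = 4*C² (n(C) = (2*C)*(2*C) = 4*C²)
-267625 - n(433) = -267625 - 4*433² = -267625 - 4*187489 = -267625 - 1*749956 = -267625 - 749956 = -1017581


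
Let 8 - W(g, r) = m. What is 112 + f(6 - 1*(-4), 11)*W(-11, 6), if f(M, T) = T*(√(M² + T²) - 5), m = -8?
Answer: -768 + 176*√221 ≈ 1848.4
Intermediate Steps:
W(g, r) = 16 (W(g, r) = 8 - 1*(-8) = 8 + 8 = 16)
f(M, T) = T*(-5 + √(M² + T²))
112 + f(6 - 1*(-4), 11)*W(-11, 6) = 112 + (11*(-5 + √((6 - 1*(-4))² + 11²)))*16 = 112 + (11*(-5 + √((6 + 4)² + 121)))*16 = 112 + (11*(-5 + √(10² + 121)))*16 = 112 + (11*(-5 + √(100 + 121)))*16 = 112 + (11*(-5 + √221))*16 = 112 + (-55 + 11*√221)*16 = 112 + (-880 + 176*√221) = -768 + 176*√221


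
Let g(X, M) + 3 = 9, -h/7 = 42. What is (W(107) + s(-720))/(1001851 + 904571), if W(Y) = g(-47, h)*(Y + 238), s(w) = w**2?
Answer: 86745/317737 ≈ 0.27301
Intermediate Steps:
h = -294 (h = -7*42 = -294)
g(X, M) = 6 (g(X, M) = -3 + 9 = 6)
W(Y) = 1428 + 6*Y (W(Y) = 6*(Y + 238) = 6*(238 + Y) = 1428 + 6*Y)
(W(107) + s(-720))/(1001851 + 904571) = ((1428 + 6*107) + (-720)**2)/(1001851 + 904571) = ((1428 + 642) + 518400)/1906422 = (2070 + 518400)*(1/1906422) = 520470*(1/1906422) = 86745/317737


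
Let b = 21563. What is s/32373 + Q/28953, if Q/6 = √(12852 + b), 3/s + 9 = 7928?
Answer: 1/85453929 + 2*√34415/9651 ≈ 0.038444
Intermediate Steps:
s = 3/7919 (s = 3/(-9 + 7928) = 3/7919 ≈ 0.00037884)
Q = 6*√34415 (Q = 6*√(12852 + 21563) = 6*√34415 ≈ 1113.1)
s/32373 + Q/28953 = (3/7919)/32373 + (6*√34415)/28953 = (3/7919)*(1/32373) + (6*√34415)*(1/28953) = 1/85453929 + 2*√34415/9651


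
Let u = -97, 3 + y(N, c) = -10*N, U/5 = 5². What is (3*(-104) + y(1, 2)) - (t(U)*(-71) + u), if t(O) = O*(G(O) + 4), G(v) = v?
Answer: 1144647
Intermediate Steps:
U = 125 (U = 5*5² = 5*25 = 125)
y(N, c) = -3 - 10*N
t(O) = O*(4 + O) (t(O) = O*(O + 4) = O*(4 + O))
(3*(-104) + y(1, 2)) - (t(U)*(-71) + u) = (3*(-104) + (-3 - 10*1)) - ((125*(4 + 125))*(-71) - 97) = (-312 + (-3 - 10)) - ((125*129)*(-71) - 97) = (-312 - 13) - (16125*(-71) - 97) = -325 - (-1144875 - 97) = -325 - 1*(-1144972) = -325 + 1144972 = 1144647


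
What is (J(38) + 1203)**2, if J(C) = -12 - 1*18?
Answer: 1375929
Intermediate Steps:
J(C) = -30 (J(C) = -12 - 18 = -30)
(J(38) + 1203)**2 = (-30 + 1203)**2 = 1173**2 = 1375929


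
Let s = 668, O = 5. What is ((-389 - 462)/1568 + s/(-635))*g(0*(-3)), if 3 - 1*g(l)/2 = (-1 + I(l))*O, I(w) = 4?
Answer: 4763427/124460 ≈ 38.273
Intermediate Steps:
g(l) = -24 (g(l) = 6 - 2*(-1 + 4)*5 = 6 - 6*5 = 6 - 2*15 = 6 - 30 = -24)
((-389 - 462)/1568 + s/(-635))*g(0*(-3)) = ((-389 - 462)/1568 + 668/(-635))*(-24) = (-851*1/1568 + 668*(-1/635))*(-24) = (-851/1568 - 668/635)*(-24) = -1587809/995680*(-24) = 4763427/124460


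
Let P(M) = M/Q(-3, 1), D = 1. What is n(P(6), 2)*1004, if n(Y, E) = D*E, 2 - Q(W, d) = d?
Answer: 2008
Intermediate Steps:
Q(W, d) = 2 - d
P(M) = M (P(M) = M/(2 - 1*1) = M/(2 - 1) = M/1 = M*1 = M)
n(Y, E) = E (n(Y, E) = 1*E = E)
n(P(6), 2)*1004 = 2*1004 = 2008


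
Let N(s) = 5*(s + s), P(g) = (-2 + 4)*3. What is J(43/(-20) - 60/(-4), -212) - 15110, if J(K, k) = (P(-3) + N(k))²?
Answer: 4453886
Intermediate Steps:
P(g) = 6 (P(g) = 2*3 = 6)
N(s) = 10*s (N(s) = 5*(2*s) = 10*s)
J(K, k) = (6 + 10*k)²
J(43/(-20) - 60/(-4), -212) - 15110 = 4*(3 + 5*(-212))² - 15110 = 4*(3 - 1060)² - 15110 = 4*(-1057)² - 15110 = 4*1117249 - 15110 = 4468996 - 15110 = 4453886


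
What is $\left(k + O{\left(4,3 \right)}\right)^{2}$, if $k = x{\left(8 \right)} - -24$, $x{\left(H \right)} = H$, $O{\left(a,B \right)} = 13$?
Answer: $2025$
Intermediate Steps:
$k = 32$ ($k = 8 - -24 = 8 + 24 = 32$)
$\left(k + O{\left(4,3 \right)}\right)^{2} = \left(32 + 13\right)^{2} = 45^{2} = 2025$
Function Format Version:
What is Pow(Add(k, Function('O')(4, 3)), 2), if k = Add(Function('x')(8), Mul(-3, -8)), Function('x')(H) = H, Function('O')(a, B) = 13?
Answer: 2025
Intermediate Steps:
k = 32 (k = Add(8, Mul(-3, -8)) = Add(8, 24) = 32)
Pow(Add(k, Function('O')(4, 3)), 2) = Pow(Add(32, 13), 2) = Pow(45, 2) = 2025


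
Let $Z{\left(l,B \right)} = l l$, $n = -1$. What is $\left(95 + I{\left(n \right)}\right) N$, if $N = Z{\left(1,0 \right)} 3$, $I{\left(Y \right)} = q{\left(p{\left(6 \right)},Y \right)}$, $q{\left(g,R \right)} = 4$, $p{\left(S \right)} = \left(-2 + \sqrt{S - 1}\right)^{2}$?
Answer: $297$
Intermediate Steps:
$p{\left(S \right)} = \left(-2 + \sqrt{-1 + S}\right)^{2}$
$Z{\left(l,B \right)} = l^{2}$
$I{\left(Y \right)} = 4$
$N = 3$ ($N = 1^{2} \cdot 3 = 1 \cdot 3 = 3$)
$\left(95 + I{\left(n \right)}\right) N = \left(95 + 4\right) 3 = 99 \cdot 3 = 297$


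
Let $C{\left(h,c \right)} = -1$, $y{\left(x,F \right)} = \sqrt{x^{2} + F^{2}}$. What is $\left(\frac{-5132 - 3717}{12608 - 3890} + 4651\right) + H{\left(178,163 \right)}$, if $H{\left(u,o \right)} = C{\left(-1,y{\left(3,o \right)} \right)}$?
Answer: $\frac{40529851}{8718} \approx 4649.0$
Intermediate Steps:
$y{\left(x,F \right)} = \sqrt{F^{2} + x^{2}}$
$H{\left(u,o \right)} = -1$
$\left(\frac{-5132 - 3717}{12608 - 3890} + 4651\right) + H{\left(178,163 \right)} = \left(\frac{-5132 - 3717}{12608 - 3890} + 4651\right) - 1 = \left(- \frac{8849}{8718} + 4651\right) - 1 = \frac{40538569}{8718} - 1 = \frac{40529851}{8718}$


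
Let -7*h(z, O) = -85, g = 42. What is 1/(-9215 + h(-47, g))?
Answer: -7/64420 ≈ -0.00010866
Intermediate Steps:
h(z, O) = 85/7 (h(z, O) = -⅐*(-85) = 85/7)
1/(-9215 + h(-47, g)) = 1/(-9215 + 85/7) = 1/(-64420/7) = -7/64420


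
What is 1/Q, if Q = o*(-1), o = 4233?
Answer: -1/4233 ≈ -0.00023624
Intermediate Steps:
Q = -4233 (Q = 4233*(-1) = -4233)
1/Q = 1/(-4233) = -1/4233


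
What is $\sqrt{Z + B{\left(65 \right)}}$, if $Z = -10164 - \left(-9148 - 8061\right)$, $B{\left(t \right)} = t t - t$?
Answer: $3 \sqrt{1245} \approx 105.85$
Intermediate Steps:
$B{\left(t \right)} = t^{2} - t$
$Z = 7045$ ($Z = -10164 - \left(-9148 - 8061\right) = -10164 - -17209 = -10164 + 17209 = 7045$)
$\sqrt{Z + B{\left(65 \right)}} = \sqrt{7045 + 65 \left(-1 + 65\right)} = \sqrt{7045 + 65 \cdot 64} = \sqrt{7045 + 4160} = \sqrt{11205} = 3 \sqrt{1245}$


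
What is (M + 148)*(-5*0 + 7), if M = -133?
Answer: 105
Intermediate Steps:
(M + 148)*(-5*0 + 7) = (-133 + 148)*(-5*0 + 7) = 15*(0 + 7) = 15*7 = 105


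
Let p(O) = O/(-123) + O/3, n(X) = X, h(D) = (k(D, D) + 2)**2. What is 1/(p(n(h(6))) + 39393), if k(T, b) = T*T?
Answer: 123/4903099 ≈ 2.5086e-5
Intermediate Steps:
k(T, b) = T**2
h(D) = (2 + D**2)**2 (h(D) = (D**2 + 2)**2 = (2 + D**2)**2)
p(O) = 40*O/123 (p(O) = O*(-1/123) + O*(1/3) = -O/123 + O/3 = 40*O/123)
1/(p(n(h(6))) + 39393) = 1/(40*(2 + 6**2)**2/123 + 39393) = 1/(40*(2 + 36)**2/123 + 39393) = 1/((40/123)*38**2 + 39393) = 1/((40/123)*1444 + 39393) = 1/(57760/123 + 39393) = 1/(4903099/123) = 123/4903099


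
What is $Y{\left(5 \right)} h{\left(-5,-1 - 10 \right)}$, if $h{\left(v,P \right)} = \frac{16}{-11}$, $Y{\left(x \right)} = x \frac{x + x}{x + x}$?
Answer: $- \frac{80}{11} \approx -7.2727$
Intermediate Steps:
$Y{\left(x \right)} = x$ ($Y{\left(x \right)} = x \frac{2 x}{2 x} = x 2 x \frac{1}{2 x} = x 1 = x$)
$h{\left(v,P \right)} = - \frac{16}{11}$ ($h{\left(v,P \right)} = 16 \left(- \frac{1}{11}\right) = - \frac{16}{11}$)
$Y{\left(5 \right)} h{\left(-5,-1 - 10 \right)} = 5 \left(- \frac{16}{11}\right) = - \frac{80}{11}$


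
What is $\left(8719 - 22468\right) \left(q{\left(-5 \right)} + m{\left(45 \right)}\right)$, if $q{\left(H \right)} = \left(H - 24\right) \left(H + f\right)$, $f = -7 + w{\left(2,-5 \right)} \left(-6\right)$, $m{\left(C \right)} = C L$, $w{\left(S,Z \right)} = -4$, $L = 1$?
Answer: $4165947$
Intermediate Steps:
$m{\left(C \right)} = C$ ($m{\left(C \right)} = C 1 = C$)
$f = 17$ ($f = -7 - -24 = -7 + 24 = 17$)
$q{\left(H \right)} = \left(-24 + H\right) \left(17 + H\right)$ ($q{\left(H \right)} = \left(H - 24\right) \left(H + 17\right) = \left(-24 + H\right) \left(17 + H\right)$)
$\left(8719 - 22468\right) \left(q{\left(-5 \right)} + m{\left(45 \right)}\right) = \left(8719 - 22468\right) \left(\left(-408 + \left(-5\right)^{2} - -35\right) + 45\right) = - 13749 \left(\left(-408 + 25 + 35\right) + 45\right) = - 13749 \left(-348 + 45\right) = \left(-13749\right) \left(-303\right) = 4165947$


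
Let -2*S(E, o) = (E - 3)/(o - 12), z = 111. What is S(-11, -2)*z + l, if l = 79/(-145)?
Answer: -16253/290 ≈ -56.045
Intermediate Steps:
l = -79/145 (l = 79*(-1/145) = -79/145 ≈ -0.54483)
S(E, o) = -(-3 + E)/(2*(-12 + o)) (S(E, o) = -(E - 3)/(2*(o - 12)) = -(-3 + E)/(2*(-12 + o)))
S(-11, -2)*z + l = ((3 - 1*(-11))/(2*(-12 - 2)))*111 - 79/145 = ((½)*(3 + 11)/(-14))*111 - 79/145 = ((½)*(-1/14)*14)*111 - 79/145 = -½*111 - 79/145 = -111/2 - 79/145 = -16253/290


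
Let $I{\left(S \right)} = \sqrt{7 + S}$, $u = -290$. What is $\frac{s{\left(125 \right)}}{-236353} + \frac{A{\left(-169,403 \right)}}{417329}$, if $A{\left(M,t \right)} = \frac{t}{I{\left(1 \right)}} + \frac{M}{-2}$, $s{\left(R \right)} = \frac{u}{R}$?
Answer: $\frac{1047001589}{4931848056850} + \frac{403 \sqrt{2}}{1669316} \approx 0.00055371$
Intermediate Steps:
$s{\left(R \right)} = - \frac{290}{R}$
$A{\left(M,t \right)} = - \frac{M}{2} + \frac{t \sqrt{2}}{4}$ ($A{\left(M,t \right)} = \frac{t}{\sqrt{7 + 1}} + \frac{M}{-2} = \frac{t}{\sqrt{8}} + M \left(- \frac{1}{2}\right) = \frac{t}{2 \sqrt{2}} - \frac{M}{2} = t \frac{\sqrt{2}}{4} - \frac{M}{2} = \frac{t \sqrt{2}}{4} - \frac{M}{2} = - \frac{M}{2} + \frac{t \sqrt{2}}{4}$)
$\frac{s{\left(125 \right)}}{-236353} + \frac{A{\left(-169,403 \right)}}{417329} = \frac{\left(-290\right) \frac{1}{125}}{-236353} + \frac{\left(- \frac{1}{2}\right) \left(-169\right) + \frac{1}{4} \cdot 403 \sqrt{2}}{417329} = \left(-290\right) \frac{1}{125} \left(- \frac{1}{236353}\right) + \left(\frac{169}{2} + \frac{403 \sqrt{2}}{4}\right) \frac{1}{417329} = \left(- \frac{58}{25}\right) \left(- \frac{1}{236353}\right) + \left(\frac{169}{834658} + \frac{403 \sqrt{2}}{1669316}\right) = \frac{58}{5908825} + \left(\frac{169}{834658} + \frac{403 \sqrt{2}}{1669316}\right) = \frac{1047001589}{4931848056850} + \frac{403 \sqrt{2}}{1669316}$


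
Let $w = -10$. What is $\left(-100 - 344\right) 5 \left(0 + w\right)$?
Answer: $22200$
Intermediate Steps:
$\left(-100 - 344\right) 5 \left(0 + w\right) = \left(-100 - 344\right) 5 \left(0 - 10\right) = - 444 \cdot 5 \left(-10\right) = \left(-444\right) \left(-50\right) = 22200$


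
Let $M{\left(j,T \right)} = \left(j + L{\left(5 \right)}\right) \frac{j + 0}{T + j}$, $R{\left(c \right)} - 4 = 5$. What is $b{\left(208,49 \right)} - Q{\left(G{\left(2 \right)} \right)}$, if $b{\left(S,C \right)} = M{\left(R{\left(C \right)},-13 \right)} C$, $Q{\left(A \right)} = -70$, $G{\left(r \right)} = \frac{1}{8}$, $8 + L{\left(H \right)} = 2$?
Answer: $- \frac{1043}{4} \approx -260.75$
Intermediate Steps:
$L{\left(H \right)} = -6$ ($L{\left(H \right)} = -8 + 2 = -6$)
$R{\left(c \right)} = 9$ ($R{\left(c \right)} = 4 + 5 = 9$)
$G{\left(r \right)} = \frac{1}{8}$
$M{\left(j,T \right)} = \frac{j \left(-6 + j\right)}{T + j}$ ($M{\left(j,T \right)} = \left(j - 6\right) \frac{j + 0}{T + j} = \left(-6 + j\right) \frac{j}{T + j} = \frac{j \left(-6 + j\right)}{T + j}$)
$b{\left(S,C \right)} = - \frac{27 C}{4}$ ($b{\left(S,C \right)} = \frac{9 \left(-6 + 9\right)}{-13 + 9} C = 9 \frac{1}{-4} \cdot 3 C = 9 \left(- \frac{1}{4}\right) 3 C = - \frac{27 C}{4}$)
$b{\left(208,49 \right)} - Q{\left(G{\left(2 \right)} \right)} = \left(- \frac{27}{4}\right) 49 - -70 = - \frac{1323}{4} + 70 = - \frac{1043}{4}$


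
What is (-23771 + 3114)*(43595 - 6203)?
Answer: -772406544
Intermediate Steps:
(-23771 + 3114)*(43595 - 6203) = -20657*37392 = -772406544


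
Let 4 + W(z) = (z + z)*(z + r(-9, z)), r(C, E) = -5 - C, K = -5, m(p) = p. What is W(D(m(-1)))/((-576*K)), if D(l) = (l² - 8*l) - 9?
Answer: -1/720 ≈ -0.0013889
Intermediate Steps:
D(l) = -9 + l² - 8*l
W(z) = -4 + 2*z*(4 + z) (W(z) = -4 + (z + z)*(z + (-5 - 1*(-9))) = -4 + (2*z)*(z + (-5 + 9)) = -4 + (2*z)*(z + 4) = -4 + (2*z)*(4 + z) = -4 + 2*z*(4 + z))
W(D(m(-1)))/((-576*K)) = (-4 + 2*(-9 + (-1)² - 8*(-1))² + 8*(-9 + (-1)² - 8*(-1)))/((-576*(-5))) = (-4 + 2*(-9 + 1 + 8)² + 8*(-9 + 1 + 8))/2880 = (-4 + 2*0² + 8*0)*(1/2880) = (-4 + 2*0 + 0)*(1/2880) = (-4 + 0 + 0)*(1/2880) = -4*1/2880 = -1/720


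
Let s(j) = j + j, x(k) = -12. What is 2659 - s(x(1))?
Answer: 2683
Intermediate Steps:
s(j) = 2*j
2659 - s(x(1)) = 2659 - 2*(-12) = 2659 - 1*(-24) = 2659 + 24 = 2683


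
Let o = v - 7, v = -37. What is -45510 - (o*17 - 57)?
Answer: -44705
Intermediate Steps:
o = -44 (o = -37 - 7 = -44)
-45510 - (o*17 - 57) = -45510 - (-44*17 - 57) = -45510 - (-748 - 57) = -45510 - 1*(-805) = -45510 + 805 = -44705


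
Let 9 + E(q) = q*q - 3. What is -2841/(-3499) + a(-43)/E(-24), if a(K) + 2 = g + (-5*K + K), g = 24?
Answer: 1140565/986718 ≈ 1.1559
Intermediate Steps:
E(q) = -12 + q² (E(q) = -9 + (q*q - 3) = -9 + (q² - 3) = -9 + (-3 + q²) = -12 + q²)
a(K) = 22 - 4*K (a(K) = -2 + (24 + (-5*K + K)) = -2 + (24 - 4*K) = 22 - 4*K)
-2841/(-3499) + a(-43)/E(-24) = -2841/(-3499) + (22 - 4*(-43))/(-12 + (-24)²) = -2841*(-1/3499) + (22 + 172)/(-12 + 576) = 2841/3499 + 194/564 = 2841/3499 + 194*(1/564) = 2841/3499 + 97/282 = 1140565/986718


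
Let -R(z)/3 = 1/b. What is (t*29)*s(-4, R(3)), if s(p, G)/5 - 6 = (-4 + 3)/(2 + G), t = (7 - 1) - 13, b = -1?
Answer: -5887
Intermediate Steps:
t = -7 (t = 6 - 13 = -7)
R(z) = 3 (R(z) = -3/(-1) = -3*(-1) = 3)
s(p, G) = 30 - 5/(2 + G) (s(p, G) = 30 + 5*((-4 + 3)/(2 + G)) = 30 + 5*(-1/(2 + G)) = 30 - 5/(2 + G))
(t*29)*s(-4, R(3)) = (-7*29)*(5*(11 + 6*3)/(2 + 3)) = -1015*(11 + 18)/5 = -1015*29/5 = -203*29 = -5887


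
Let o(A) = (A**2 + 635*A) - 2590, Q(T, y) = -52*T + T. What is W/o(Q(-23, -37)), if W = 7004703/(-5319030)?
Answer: -2334901/3755579143940 ≈ -6.2172e-7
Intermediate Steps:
Q(T, y) = -51*T
W = -2334901/1773010 (W = 7004703*(-1/5319030) = -2334901/1773010 ≈ -1.3169)
o(A) = -2590 + A**2 + 635*A
W/o(Q(-23, -37)) = -2334901/(1773010*(-2590 + (-51*(-23))**2 + 635*(-51*(-23)))) = -2334901/(1773010*(-2590 + 1173**2 + 635*1173)) = -2334901/(1773010*(-2590 + 1375929 + 744855)) = -2334901/1773010/2118194 = -2334901/1773010*1/2118194 = -2334901/3755579143940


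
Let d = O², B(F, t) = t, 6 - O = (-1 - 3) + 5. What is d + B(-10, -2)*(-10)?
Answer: 45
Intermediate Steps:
O = 5 (O = 6 - ((-1 - 3) + 5) = 6 - (-4 + 5) = 6 - 1*1 = 6 - 1 = 5)
d = 25 (d = 5² = 25)
d + B(-10, -2)*(-10) = 25 - 2*(-10) = 25 + 20 = 45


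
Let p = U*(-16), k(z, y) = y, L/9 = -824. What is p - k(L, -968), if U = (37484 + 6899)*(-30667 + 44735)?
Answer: -9990079736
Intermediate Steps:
L = -7416 (L = 9*(-824) = -7416)
U = 624380044 (U = 44383*14068 = 624380044)
p = -9990080704 (p = 624380044*(-16) = -9990080704)
p - k(L, -968) = -9990080704 - 1*(-968) = -9990080704 + 968 = -9990079736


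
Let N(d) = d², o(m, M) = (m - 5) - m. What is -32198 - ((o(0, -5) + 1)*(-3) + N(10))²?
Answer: -44742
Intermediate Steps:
o(m, M) = -5 (o(m, M) = (-5 + m) - m = -5)
-32198 - ((o(0, -5) + 1)*(-3) + N(10))² = -32198 - ((-5 + 1)*(-3) + 10²)² = -32198 - (-4*(-3) + 100)² = -32198 - (12 + 100)² = -32198 - 1*112² = -32198 - 1*12544 = -32198 - 12544 = -44742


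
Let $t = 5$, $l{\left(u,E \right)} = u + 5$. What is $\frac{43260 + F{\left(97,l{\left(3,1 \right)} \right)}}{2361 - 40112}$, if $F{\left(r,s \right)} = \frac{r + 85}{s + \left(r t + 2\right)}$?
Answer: $- \frac{3059126}{2669535} \approx -1.1459$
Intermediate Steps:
$l{\left(u,E \right)} = 5 + u$
$F{\left(r,s \right)} = \frac{85 + r}{2 + s + 5 r}$ ($F{\left(r,s \right)} = \frac{r + 85}{s + \left(r 5 + 2\right)} = \frac{85 + r}{s + \left(5 r + 2\right)} = \frac{85 + r}{s + \left(2 + 5 r\right)} = \frac{85 + r}{2 + s + 5 r}$)
$\frac{43260 + F{\left(97,l{\left(3,1 \right)} \right)}}{2361 - 40112} = \frac{43260 + \frac{85 + 97}{2 + \left(5 + 3\right) + 5 \cdot 97}}{2361 - 40112} = \frac{43260 + \frac{1}{2 + 8 + 485} \cdot 182}{-37751} = \left(43260 + \frac{1}{495} \cdot 182\right) \left(- \frac{1}{37751}\right) = \left(43260 + \frac{182}{495}\right) \left(- \frac{1}{37751}\right) = \frac{21413882}{495} \left(- \frac{1}{37751}\right) = - \frac{3059126}{2669535}$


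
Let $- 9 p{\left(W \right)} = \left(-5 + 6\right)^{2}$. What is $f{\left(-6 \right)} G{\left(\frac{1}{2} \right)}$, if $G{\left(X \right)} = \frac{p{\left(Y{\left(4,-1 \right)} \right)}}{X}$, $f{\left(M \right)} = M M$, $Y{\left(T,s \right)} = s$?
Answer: $-8$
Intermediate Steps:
$f{\left(M \right)} = M^{2}$
$p{\left(W \right)} = - \frac{1}{9}$ ($p{\left(W \right)} = - \frac{\left(-5 + 6\right)^{2}}{9} = - \frac{1^{2}}{9} = \left(- \frac{1}{9}\right) 1 = - \frac{1}{9}$)
$G{\left(X \right)} = - \frac{1}{9 X}$
$f{\left(-6 \right)} G{\left(\frac{1}{2} \right)} = \left(-6\right)^{2} \left(- \frac{1}{9 \cdot \frac{1}{2}}\right) = 36 \left(- \frac{\frac{1}{\frac{1}{2}}}{9}\right) = 36 \left(\left(- \frac{1}{9}\right) 2\right) = 36 \left(- \frac{2}{9}\right) = -8$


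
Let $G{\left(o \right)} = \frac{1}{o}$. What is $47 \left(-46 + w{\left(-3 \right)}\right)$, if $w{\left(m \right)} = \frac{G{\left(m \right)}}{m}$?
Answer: $- \frac{19411}{9} \approx -2156.8$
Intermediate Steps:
$w{\left(m \right)} = \frac{1}{m^{2}}$ ($w{\left(m \right)} = \frac{1}{m m} = \frac{1}{m^{2}}$)
$47 \left(-46 + w{\left(-3 \right)}\right) = 47 \left(-46 + \frac{1}{9}\right) = 47 \left(- \frac{413}{9}\right) = - \frac{19411}{9}$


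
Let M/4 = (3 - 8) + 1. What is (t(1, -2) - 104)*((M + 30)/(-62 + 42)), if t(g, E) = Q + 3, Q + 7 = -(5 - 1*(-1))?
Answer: 399/5 ≈ 79.800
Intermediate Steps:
M = -16 (M = 4*((3 - 8) + 1) = 4*(-5 + 1) = 4*(-4) = -16)
Q = -13 (Q = -7 - (5 - 1*(-1)) = -7 - (5 + 1) = -7 - 1*6 = -7 - 6 = -13)
t(g, E) = -10 (t(g, E) = -13 + 3 = -10)
(t(1, -2) - 104)*((M + 30)/(-62 + 42)) = (-10 - 104)*((-16 + 30)/(-62 + 42)) = -1596/(-20) = -1596*(-1)/20 = -114*(-7/10) = 399/5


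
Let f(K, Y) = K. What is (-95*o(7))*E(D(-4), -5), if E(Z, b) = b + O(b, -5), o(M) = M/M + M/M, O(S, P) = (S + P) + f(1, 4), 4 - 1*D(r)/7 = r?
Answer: 2660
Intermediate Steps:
D(r) = 28 - 7*r
O(S, P) = 1 + P + S (O(S, P) = (S + P) + 1 = (P + S) + 1 = 1 + P + S)
o(M) = 2 (o(M) = 1 + 1 = 2)
E(Z, b) = -4 + 2*b (E(Z, b) = b + (1 - 5 + b) = b + (-4 + b) = -4 + 2*b)
(-95*o(7))*E(D(-4), -5) = (-95*2)*(-4 + 2*(-5)) = -190*(-4 - 10) = -190*(-14) = 2660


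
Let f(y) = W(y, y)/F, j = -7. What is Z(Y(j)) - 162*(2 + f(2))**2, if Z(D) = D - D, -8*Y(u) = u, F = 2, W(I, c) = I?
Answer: -1458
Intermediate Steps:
Y(u) = -u/8
Z(D) = 0
f(y) = y/2
Z(Y(j)) - 162*(2 + f(2))**2 = 0 - 162*(2 + (1/2)*2)**2 = 0 - 162*(2 + 1)**2 = 0 - 162*3**2 = 0 - 162*9 = 0 - 1458 = -1458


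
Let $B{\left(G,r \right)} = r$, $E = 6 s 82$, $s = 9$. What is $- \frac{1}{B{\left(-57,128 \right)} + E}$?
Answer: $- \frac{1}{4556} \approx -0.00021949$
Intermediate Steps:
$E = 4428$ ($E = 6 \cdot 9 \cdot 82 = 6 \cdot 738 = 4428$)
$- \frac{1}{B{\left(-57,128 \right)} + E} = - \frac{1}{128 + 4428} = - \frac{1}{4556}$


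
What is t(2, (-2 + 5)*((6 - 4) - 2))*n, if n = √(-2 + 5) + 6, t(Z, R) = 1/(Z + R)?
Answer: 3 + √3/2 ≈ 3.8660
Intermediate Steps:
t(Z, R) = 1/(R + Z)
n = 6 + √3 (n = √3 + 6 = 6 + √3 ≈ 7.7320)
t(2, (-2 + 5)*((6 - 4) - 2))*n = (6 + √3)/((-2 + 5)*((6 - 4) - 2) + 2) = (6 + √3)/(3*(2 - 2) + 2) = (6 + √3)/(3*0 + 2) = (6 + √3)/(0 + 2) = (6 + √3)/2 = 3 + √3/2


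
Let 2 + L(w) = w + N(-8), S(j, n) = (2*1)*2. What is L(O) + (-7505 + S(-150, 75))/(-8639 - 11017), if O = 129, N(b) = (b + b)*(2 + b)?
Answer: 337753/1512 ≈ 223.38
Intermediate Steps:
S(j, n) = 4 (S(j, n) = 2*2 = 4)
N(b) = 2*b*(2 + b) (N(b) = (2*b)*(2 + b) = 2*b*(2 + b))
L(w) = 94 + w (L(w) = -2 + (w + 2*(-8)*(2 - 8)) = -2 + (w + 2*(-8)*(-6)) = -2 + (w + 96) = -2 + (96 + w) = 94 + w)
L(O) + (-7505 + S(-150, 75))/(-8639 - 11017) = (94 + 129) + (-7505 + 4)/(-8639 - 11017) = 223 - 7501/(-19656) = 223 - 7501*(-1/19656) = 223 + 577/1512 = 337753/1512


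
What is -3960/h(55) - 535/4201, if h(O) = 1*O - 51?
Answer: -4159525/4201 ≈ -990.13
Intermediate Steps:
h(O) = -51 + O (h(O) = O - 51 = -51 + O)
-3960/h(55) - 535/4201 = -3960/(-51 + 55) - 535/4201 = -3960/4 - 535*1/4201 = -3960*¼ - 535/4201 = -990 - 535/4201 = -4159525/4201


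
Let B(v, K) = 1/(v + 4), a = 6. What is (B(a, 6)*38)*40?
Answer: 152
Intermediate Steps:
B(v, K) = 1/(4 + v)
(B(a, 6)*38)*40 = (38/(4 + 6))*40 = (38/10)*40 = ((⅒)*38)*40 = (19/5)*40 = 152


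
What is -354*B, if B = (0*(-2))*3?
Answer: 0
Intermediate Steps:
B = 0 (B = 0*3 = 0)
-354*B = -354*0 = 0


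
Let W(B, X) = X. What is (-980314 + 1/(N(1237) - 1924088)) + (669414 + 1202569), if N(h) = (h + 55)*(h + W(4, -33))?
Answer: 328597859879/368520 ≈ 8.9167e+5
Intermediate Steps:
N(h) = (-33 + h)*(55 + h) (N(h) = (h + 55)*(h - 33) = (55 + h)*(-33 + h) = (-33 + h)*(55 + h))
(-980314 + 1/(N(1237) - 1924088)) + (669414 + 1202569) = (-980314 + 1/((-1815 + 1237**2 + 22*1237) - 1924088)) + (669414 + 1202569) = (-980314 + 1/((-1815 + 1530169 + 27214) - 1924088)) + 1871983 = (-980314 + 1/(1555568 - 1924088)) + 1871983 = (-980314 + 1/(-368520)) + 1871983 = (-980314 - 1/368520) + 1871983 = -361265315281/368520 + 1871983 = 328597859879/368520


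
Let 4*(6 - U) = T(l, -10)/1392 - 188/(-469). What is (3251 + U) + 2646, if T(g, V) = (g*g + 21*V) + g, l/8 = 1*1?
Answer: 2569141667/435232 ≈ 5902.9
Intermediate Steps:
l = 8 (l = 8*(1*1) = 8*1 = 8)
T(g, V) = g + g**2 + 21*V (T(g, V) = (g**2 + 21*V) + g = g + g**2 + 21*V)
U = 2578563/435232 (U = 6 - ((8 + 8**2 + 21*(-10))/1392 - 188/(-469))/4 = 6 - ((8 + 64 - 210)*(1/1392) - 188*(-1/469))/4 = 6 - (-138*1/1392 + 188/469)/4 = 6 - (-23/232 + 188/469)/4 = 6 - 1/4*32829/108808 = 6 - 32829/435232 = 2578563/435232 ≈ 5.9246)
(3251 + U) + 2646 = (3251 + 2578563/435232) + 2646 = 1417517795/435232 + 2646 = 2569141667/435232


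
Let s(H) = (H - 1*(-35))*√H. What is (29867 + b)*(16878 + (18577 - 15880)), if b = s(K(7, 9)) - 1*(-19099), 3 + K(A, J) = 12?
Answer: 961093350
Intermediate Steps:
K(A, J) = 9 (K(A, J) = -3 + 12 = 9)
s(H) = √H*(35 + H) (s(H) = (H + 35)*√H = (35 + H)*√H = √H*(35 + H))
b = 19231 (b = √9*(35 + 9) - 1*(-19099) = 3*44 + 19099 = 132 + 19099 = 19231)
(29867 + b)*(16878 + (18577 - 15880)) = (29867 + 19231)*(16878 + (18577 - 15880)) = 49098*(16878 + 2697) = 49098*19575 = 961093350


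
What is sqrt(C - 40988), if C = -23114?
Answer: I*sqrt(64102) ≈ 253.18*I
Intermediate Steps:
sqrt(C - 40988) = sqrt(-23114 - 40988) = sqrt(-64102) = I*sqrt(64102)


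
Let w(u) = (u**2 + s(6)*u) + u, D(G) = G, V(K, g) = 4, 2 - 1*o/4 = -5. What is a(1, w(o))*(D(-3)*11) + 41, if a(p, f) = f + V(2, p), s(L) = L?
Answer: -32431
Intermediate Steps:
o = 28 (o = 8 - 4*(-5) = 8 + 20 = 28)
w(u) = u**2 + 7*u (w(u) = (u**2 + 6*u) + u = u**2 + 7*u)
a(p, f) = 4 + f (a(p, f) = f + 4 = 4 + f)
a(1, w(o))*(D(-3)*11) + 41 = (4 + 28*(7 + 28))*(-3*11) + 41 = (4 + 28*35)*(-33) + 41 = (4 + 980)*(-33) + 41 = 984*(-33) + 41 = -32472 + 41 = -32431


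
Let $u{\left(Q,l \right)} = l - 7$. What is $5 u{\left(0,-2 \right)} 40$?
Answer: $-1800$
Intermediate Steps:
$u{\left(Q,l \right)} = -7 + l$ ($u{\left(Q,l \right)} = l - 7 = -7 + l$)
$5 u{\left(0,-2 \right)} 40 = 5 \left(-7 - 2\right) 40 = 5 \left(-9\right) 40 = \left(-45\right) 40 = -1800$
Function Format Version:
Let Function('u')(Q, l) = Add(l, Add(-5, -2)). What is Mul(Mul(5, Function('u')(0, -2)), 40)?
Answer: -1800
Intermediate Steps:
Function('u')(Q, l) = Add(-7, l) (Function('u')(Q, l) = Add(l, -7) = Add(-7, l))
Mul(Mul(5, Function('u')(0, -2)), 40) = Mul(Mul(5, Add(-7, -2)), 40) = Mul(Mul(5, -9), 40) = Mul(-45, 40) = -1800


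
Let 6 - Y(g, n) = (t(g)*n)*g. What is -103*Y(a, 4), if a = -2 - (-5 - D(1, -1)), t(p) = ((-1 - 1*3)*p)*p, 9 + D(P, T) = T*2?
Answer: 843158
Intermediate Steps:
D(P, T) = -9 + 2*T (D(P, T) = -9 + T*2 = -9 + 2*T)
t(p) = -4*p² (t(p) = ((-1 - 3)*p)*p = (-4*p)*p = -4*p²)
a = -8 (a = -2 - (-5 - (-9 + 2*(-1))) = -2 - (-5 - (-9 - 2)) = -2 - (-5 - 1*(-11)) = -2 - (-5 + 11) = -2 - 1*6 = -2 - 6 = -8)
Y(g, n) = 6 + 4*n*g³ (Y(g, n) = 6 - (-4*g²)*n*g = 6 - (-4*n*g²)*g = 6 - (-4)*n*g³ = 6 + 4*n*g³)
-103*Y(a, 4) = -103*(6 + 4*4*(-8)³) = -103*(6 + 4*4*(-512)) = -103*(6 - 8192) = -103*(-8186) = 843158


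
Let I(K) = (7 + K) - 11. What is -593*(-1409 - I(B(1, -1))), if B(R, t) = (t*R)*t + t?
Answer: 833165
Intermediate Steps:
B(R, t) = t + R*t² (B(R, t) = (R*t)*t + t = R*t² + t = t + R*t²)
I(K) = -4 + K
-593*(-1409 - I(B(1, -1))) = -593*(-1409 - (-4 - (1 + 1*(-1)))) = -593*(-1409 - (-4 - (1 - 1))) = -593*(-1409 - (-4 - 1*0)) = -593*(-1409 - (-4 + 0)) = -593*(-1409 - 1*(-4)) = -593*(-1409 + 4) = -593*(-1405) = 833165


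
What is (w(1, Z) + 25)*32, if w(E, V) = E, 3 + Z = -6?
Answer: 832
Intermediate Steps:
Z = -9 (Z = -3 - 6 = -9)
(w(1, Z) + 25)*32 = (1 + 25)*32 = 26*32 = 832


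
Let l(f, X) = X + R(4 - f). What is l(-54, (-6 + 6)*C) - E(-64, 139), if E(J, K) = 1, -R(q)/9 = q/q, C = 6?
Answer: -10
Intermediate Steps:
R(q) = -9 (R(q) = -9*q/q = -9*1 = -9)
l(f, X) = -9 + X (l(f, X) = X - 9 = -9 + X)
l(-54, (-6 + 6)*C) - E(-64, 139) = (-9 + (-6 + 6)*6) - 1*1 = (-9 + 0*6) - 1 = (-9 + 0) - 1 = -9 - 1 = -10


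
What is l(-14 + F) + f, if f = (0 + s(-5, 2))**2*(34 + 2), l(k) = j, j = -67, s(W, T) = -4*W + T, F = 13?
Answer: 17357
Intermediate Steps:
s(W, T) = T - 4*W
l(k) = -67
f = 17424 (f = (0 + (2 - 4*(-5)))**2*(34 + 2) = (0 + (2 + 20))**2*36 = (0 + 22)**2*36 = 22**2*36 = 484*36 = 17424)
l(-14 + F) + f = -67 + 17424 = 17357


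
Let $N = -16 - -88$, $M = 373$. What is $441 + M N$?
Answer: $27297$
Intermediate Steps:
$N = 72$ ($N = -16 + 88 = 72$)
$441 + M N = 441 + 373 \cdot 72 = 441 + 26856 = 27297$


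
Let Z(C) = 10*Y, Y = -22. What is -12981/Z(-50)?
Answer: 12981/220 ≈ 59.005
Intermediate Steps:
Z(C) = -220 (Z(C) = 10*(-22) = -220)
-12981/Z(-50) = -12981/(-220) = -12981*(-1/220) = 12981/220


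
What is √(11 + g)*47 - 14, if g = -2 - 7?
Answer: -14 + 47*√2 ≈ 52.468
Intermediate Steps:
g = -9
√(11 + g)*47 - 14 = √(11 - 9)*47 - 14 = √2*47 - 14 = 47*√2 - 14 = -14 + 47*√2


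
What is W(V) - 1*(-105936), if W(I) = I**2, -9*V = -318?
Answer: 964660/9 ≈ 1.0718e+5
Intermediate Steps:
V = 106/3 (V = -1/9*(-318) = 106/3 ≈ 35.333)
W(V) - 1*(-105936) = (106/3)**2 - 1*(-105936) = 11236/9 + 105936 = 964660/9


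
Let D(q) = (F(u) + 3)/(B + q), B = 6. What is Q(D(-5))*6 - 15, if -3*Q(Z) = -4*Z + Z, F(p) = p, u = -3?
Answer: -15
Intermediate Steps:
D(q) = 0 (D(q) = (-3 + 3)/(6 + q) = 0/(6 + q) = 0)
Q(Z) = Z (Q(Z) = -(-4*Z + Z)/3 = -(-1)*Z = Z)
Q(D(-5))*6 - 15 = 0*6 - 15 = 0 - 15 = -15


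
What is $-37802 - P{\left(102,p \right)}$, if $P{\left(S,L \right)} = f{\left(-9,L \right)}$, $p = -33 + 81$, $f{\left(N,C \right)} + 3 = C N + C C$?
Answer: $-39671$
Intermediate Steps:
$f{\left(N,C \right)} = -3 + C^{2} + C N$ ($f{\left(N,C \right)} = -3 + \left(C N + C C\right) = -3 + \left(C N + C^{2}\right) = -3 + \left(C^{2} + C N\right) = -3 + C^{2} + C N$)
$p = 48$
$P{\left(S,L \right)} = -3 + L^{2} - 9 L$ ($P{\left(S,L \right)} = -3 + L^{2} + L \left(-9\right) = -3 + L^{2} - 9 L$)
$-37802 - P{\left(102,p \right)} = -37802 - \left(-3 + 48^{2} - 432\right) = -37802 - \left(-3 + 2304 - 432\right) = -37802 - 1869 = -39671$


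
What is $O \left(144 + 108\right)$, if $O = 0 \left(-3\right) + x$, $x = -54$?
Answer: $-13608$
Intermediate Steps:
$O = -54$ ($O = 0 \left(-3\right) - 54 = 0 - 54 = -54$)
$O \left(144 + 108\right) = - 54 \left(144 + 108\right) = \left(-54\right) 252 = -13608$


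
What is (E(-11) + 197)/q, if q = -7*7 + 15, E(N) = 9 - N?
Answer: -217/34 ≈ -6.3824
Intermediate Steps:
q = -34 (q = -49 + 15 = -34)
(E(-11) + 197)/q = ((9 - 1*(-11)) + 197)/(-34) = ((9 + 11) + 197)*(-1/34) = (20 + 197)*(-1/34) = 217*(-1/34) = -217/34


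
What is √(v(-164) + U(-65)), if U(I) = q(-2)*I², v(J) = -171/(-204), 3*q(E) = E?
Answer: I*√29295879/102 ≈ 53.064*I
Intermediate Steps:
q(E) = E/3
v(J) = 57/68 (v(J) = -171*(-1/204) = 57/68)
U(I) = -2*I²/3 (U(I) = ((⅓)*(-2))*I² = -2*I²/3)
√(v(-164) + U(-65)) = √(57/68 - ⅔*(-65)²) = √(57/68 - ⅔*4225) = √(57/68 - 8450/3) = √(-574429/204) = I*√29295879/102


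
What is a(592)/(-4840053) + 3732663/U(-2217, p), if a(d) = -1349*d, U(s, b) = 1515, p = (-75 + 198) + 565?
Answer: 6022498880753/2444226765 ≈ 2464.0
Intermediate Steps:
p = 688 (p = 123 + 565 = 688)
a(592)/(-4840053) + 3732663/U(-2217, p) = -1349*592/(-4840053) + 3732663/1515 = -798608*(-1/4840053) + 3732663*(1/1515) = 798608/4840053 + 1244221/505 = 6022498880753/2444226765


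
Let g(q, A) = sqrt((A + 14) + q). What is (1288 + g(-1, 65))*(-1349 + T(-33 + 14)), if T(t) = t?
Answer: -1761984 - 1368*sqrt(78) ≈ -1.7741e+6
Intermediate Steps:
g(q, A) = sqrt(14 + A + q) (g(q, A) = sqrt((14 + A) + q) = sqrt(14 + A + q))
(1288 + g(-1, 65))*(-1349 + T(-33 + 14)) = (1288 + sqrt(14 + 65 - 1))*(-1349 + (-33 + 14)) = (1288 + sqrt(78))*(-1349 - 19) = (1288 + sqrt(78))*(-1368) = -1761984 - 1368*sqrt(78)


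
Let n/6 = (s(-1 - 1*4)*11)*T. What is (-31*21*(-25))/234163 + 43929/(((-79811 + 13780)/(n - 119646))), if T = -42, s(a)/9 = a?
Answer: -52398592844613/15462017053 ≈ -3388.9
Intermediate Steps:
s(a) = 9*a
n = 124740 (n = 6*(((9*(-1 - 1*4))*11)*(-42)) = 6*(((9*(-1 - 4))*11)*(-42)) = 6*(((9*(-5))*11)*(-42)) = 6*(-45*11*(-42)) = 6*(-495*(-42)) = 6*20790 = 124740)
(-31*21*(-25))/234163 + 43929/(((-79811 + 13780)/(n - 119646))) = (-31*21*(-25))/234163 + 43929/(((-79811 + 13780)/(124740 - 119646))) = -651*(-25)*(1/234163) + 43929/((-66031/5094)) = 16275*(1/234163) + 43929/((-66031*1/5094)) = 16275/234163 + 43929/(-66031/5094) = 16275/234163 + 43929*(-5094/66031) = 16275/234163 - 223774326/66031 = -52398592844613/15462017053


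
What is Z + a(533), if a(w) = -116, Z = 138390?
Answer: 138274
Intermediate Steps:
Z + a(533) = 138390 - 116 = 138274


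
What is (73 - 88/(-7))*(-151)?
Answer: -90449/7 ≈ -12921.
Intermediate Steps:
(73 - 88/(-7))*(-151) = (73 - 88*(-⅐))*(-151) = (73 + 88/7)*(-151) = (599/7)*(-151) = -90449/7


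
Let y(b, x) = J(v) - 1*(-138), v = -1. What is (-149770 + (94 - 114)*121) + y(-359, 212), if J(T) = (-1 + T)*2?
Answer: -152056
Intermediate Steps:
J(T) = -2 + 2*T
y(b, x) = 134 (y(b, x) = (-2 + 2*(-1)) - 1*(-138) = (-2 - 2) + 138 = -4 + 138 = 134)
(-149770 + (94 - 114)*121) + y(-359, 212) = (-149770 + (94 - 114)*121) + 134 = (-149770 - 20*121) + 134 = (-149770 - 2420) + 134 = -152190 + 134 = -152056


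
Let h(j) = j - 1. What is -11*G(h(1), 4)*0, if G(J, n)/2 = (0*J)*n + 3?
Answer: 0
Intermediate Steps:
h(j) = -1 + j
G(J, n) = 6 (G(J, n) = 2*((0*J)*n + 3) = 2*(0*n + 3) = 2*(0 + 3) = 2*3 = 6)
-11*G(h(1), 4)*0 = -11*6*0 = -66*0 = 0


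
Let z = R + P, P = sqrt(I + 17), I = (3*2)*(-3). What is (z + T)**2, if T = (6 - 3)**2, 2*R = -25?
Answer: 45/4 - 7*I ≈ 11.25 - 7.0*I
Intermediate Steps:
R = -25/2 (R = (1/2)*(-25) = -25/2 ≈ -12.500)
I = -18 (I = 6*(-3) = -18)
T = 9 (T = 3**2 = 9)
P = I (P = sqrt(-18 + 17) = sqrt(-1) = I ≈ 1.0*I)
z = -25/2 + I ≈ -12.5 + 1.0*I
(z + T)**2 = ((-25/2 + I) + 9)**2 = (-7/2 + I)**2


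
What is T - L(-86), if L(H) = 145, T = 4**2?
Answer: -129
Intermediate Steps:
T = 16
T - L(-86) = 16 - 1*145 = 16 - 145 = -129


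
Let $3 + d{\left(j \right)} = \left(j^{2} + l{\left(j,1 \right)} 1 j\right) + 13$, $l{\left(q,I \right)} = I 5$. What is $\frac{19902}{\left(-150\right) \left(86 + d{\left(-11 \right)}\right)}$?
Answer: $- \frac{3317}{4050} \approx -0.81901$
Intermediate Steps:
$l{\left(q,I \right)} = 5 I$
$d{\left(j \right)} = 10 + j^{2} + 5 j$ ($d{\left(j \right)} = -3 + \left(\left(j^{2} + 5 \cdot 1 \cdot 1 j\right) + 13\right) = -3 + \left(\left(j^{2} + 5 \cdot 1 j\right) + 13\right) = -3 + \left(\left(j^{2} + 5 j\right) + 13\right) = -3 + \left(13 + j^{2} + 5 j\right) = 10 + j^{2} + 5 j$)
$\frac{19902}{\left(-150\right) \left(86 + d{\left(-11 \right)}\right)} = \frac{19902}{\left(-150\right) \left(86 + \left(10 + \left(-11\right)^{2} + 5 \left(-11\right)\right)\right)} = \frac{19902}{\left(-150\right) \left(86 + \left(10 + 121 - 55\right)\right)} = \frac{19902}{\left(-150\right) \left(86 + 76\right)} = \frac{19902}{\left(-150\right) 162} = \frac{19902}{-24300} = 19902 \left(- \frac{1}{24300}\right) = - \frac{3317}{4050}$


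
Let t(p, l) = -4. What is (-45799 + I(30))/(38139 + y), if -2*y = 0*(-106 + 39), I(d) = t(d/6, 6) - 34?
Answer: -15279/12713 ≈ -1.2018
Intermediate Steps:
I(d) = -38 (I(d) = -4 - 34 = -38)
y = 0 (y = -0*(-106 + 39) = -0*(-67) = -½*0 = 0)
(-45799 + I(30))/(38139 + y) = (-45799 - 38)/(38139 + 0) = -45837/38139 = -45837*1/38139 = -15279/12713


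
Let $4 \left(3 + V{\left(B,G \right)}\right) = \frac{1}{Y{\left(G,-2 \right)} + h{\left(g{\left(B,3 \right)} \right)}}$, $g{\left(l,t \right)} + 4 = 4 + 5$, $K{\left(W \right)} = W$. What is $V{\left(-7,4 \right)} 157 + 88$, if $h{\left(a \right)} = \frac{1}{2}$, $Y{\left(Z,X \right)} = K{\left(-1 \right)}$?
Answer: $- \frac{923}{2} \approx -461.5$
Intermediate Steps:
$Y{\left(Z,X \right)} = -1$
$g{\left(l,t \right)} = 5$ ($g{\left(l,t \right)} = -4 + \left(4 + 5\right) = -4 + 9 = 5$)
$h{\left(a \right)} = \frac{1}{2}$
$V{\left(B,G \right)} = - \frac{7}{2}$ ($V{\left(B,G \right)} = -3 + \frac{1}{4 \left(-1 + \frac{1}{2}\right)} = -3 + \frac{1}{4 \left(- \frac{1}{2}\right)} = -3 + \frac{1}{4} \left(-2\right) = -3 - \frac{1}{2} = - \frac{7}{2}$)
$V{\left(-7,4 \right)} 157 + 88 = \left(- \frac{7}{2}\right) 157 + 88 = - \frac{1099}{2} + 88 = - \frac{923}{2}$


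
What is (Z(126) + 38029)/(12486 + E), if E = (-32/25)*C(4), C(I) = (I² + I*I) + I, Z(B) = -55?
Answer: 158225/51833 ≈ 3.0526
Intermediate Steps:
C(I) = I + 2*I² (C(I) = (I² + I²) + I = 2*I² + I = I + 2*I²)
E = -1152/25 (E = (-32/25)*(4*(1 + 2*4)) = ((1/25)*(-32))*(4*(1 + 8)) = -128*9/25 = -32/25*36 = -1152/25 ≈ -46.080)
(Z(126) + 38029)/(12486 + E) = (-55 + 38029)/(12486 - 1152/25) = 37974/(310998/25) = 37974*(25/310998) = 158225/51833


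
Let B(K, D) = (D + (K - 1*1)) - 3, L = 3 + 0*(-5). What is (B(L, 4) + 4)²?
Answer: 49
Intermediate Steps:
L = 3 (L = 3 + 0 = 3)
B(K, D) = -4 + D + K (B(K, D) = (D + (K - 1)) - 3 = (D + (-1 + K)) - 3 = (-1 + D + K) - 3 = -4 + D + K)
(B(L, 4) + 4)² = ((-4 + 4 + 3) + 4)² = (3 + 4)² = 7² = 49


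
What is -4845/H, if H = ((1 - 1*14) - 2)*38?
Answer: 17/2 ≈ 8.5000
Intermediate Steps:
H = -570 (H = ((1 - 14) - 2)*38 = (-13 - 2)*38 = -15*38 = -570)
-4845/H = -4845/(-570) = -4845*(-1/570) = 17/2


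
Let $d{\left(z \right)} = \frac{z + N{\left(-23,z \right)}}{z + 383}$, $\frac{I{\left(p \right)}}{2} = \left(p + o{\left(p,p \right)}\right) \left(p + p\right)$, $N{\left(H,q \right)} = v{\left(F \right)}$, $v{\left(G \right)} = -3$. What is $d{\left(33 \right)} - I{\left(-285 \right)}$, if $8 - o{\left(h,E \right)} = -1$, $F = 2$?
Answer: $- \frac{65445105}{208} \approx -3.1464 \cdot 10^{5}$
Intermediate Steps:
$N{\left(H,q \right)} = -3$
$o{\left(h,E \right)} = 9$ ($o{\left(h,E \right)} = 8 - -1 = 8 + 1 = 9$)
$I{\left(p \right)} = 4 p \left(9 + p\right)$ ($I{\left(p \right)} = 2 \left(p + 9\right) \left(p + p\right) = 2 \left(9 + p\right) 2 p = 2 \cdot 2 p \left(9 + p\right) = 4 p \left(9 + p\right)$)
$d{\left(z \right)} = \frac{-3 + z}{383 + z}$ ($d{\left(z \right)} = \frac{z - 3}{z + 383} = \frac{-3 + z}{383 + z}$)
$d{\left(33 \right)} - I{\left(-285 \right)} = \frac{-3 + 33}{383 + 33} - 4 \left(-285\right) \left(9 - 285\right) = \frac{1}{416} \cdot 30 - 4 \left(-285\right) \left(-276\right) = \frac{1}{416} \cdot 30 - 314640 = \frac{15}{208} - 314640 = - \frac{65445105}{208}$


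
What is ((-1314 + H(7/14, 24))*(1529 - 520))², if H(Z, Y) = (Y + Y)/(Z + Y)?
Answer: 4207936563332100/2401 ≈ 1.7526e+12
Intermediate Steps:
H(Z, Y) = 2*Y/(Y + Z) (H(Z, Y) = (2*Y)/(Y + Z) = 2*Y/(Y + Z))
((-1314 + H(7/14, 24))*(1529 - 520))² = ((-1314 + 2*24/(24 + 7/14))*(1529 - 520))² = ((-1314 + 2*24/(24 + 7*(1/14)))*1009)² = ((-1314 + 2*24/(24 + ½))*1009)² = ((-1314 + 2*24/(49/2))*1009)² = ((-1314 + 2*24*(2/49))*1009)² = ((-1314 + 96/49)*1009)² = (-64290/49*1009)² = (-64868610/49)² = 4207936563332100/2401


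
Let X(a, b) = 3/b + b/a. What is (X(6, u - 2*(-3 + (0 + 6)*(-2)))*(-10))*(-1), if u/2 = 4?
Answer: 3655/57 ≈ 64.123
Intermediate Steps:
u = 8 (u = 2*4 = 8)
(X(6, u - 2*(-3 + (0 + 6)*(-2)))*(-10))*(-1) = ((3/(8 - 2*(-3 + (0 + 6)*(-2))) + (8 - 2*(-3 + (0 + 6)*(-2)))/6)*(-10))*(-1) = ((3/(8 - 2*(-3 + 6*(-2))) + (8 - 2*(-3 + 6*(-2)))*(1/6))*(-10))*(-1) = ((3/(8 - 2*(-3 - 12)) + (8 - 2*(-3 - 12))*(1/6))*(-10))*(-1) = ((3/(8 - 2*(-15)) + (8 - 2*(-15))*(1/6))*(-10))*(-1) = ((3/(8 + 30) + (8 + 30)*(1/6))*(-10))*(-1) = ((3/38 + 38*(1/6))*(-10))*(-1) = ((3*(1/38) + 19/3)*(-10))*(-1) = ((3/38 + 19/3)*(-10))*(-1) = ((731/114)*(-10))*(-1) = -3655/57*(-1) = 3655/57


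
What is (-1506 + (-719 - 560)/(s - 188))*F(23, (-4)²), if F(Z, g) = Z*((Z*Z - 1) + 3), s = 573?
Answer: -7096839957/385 ≈ -1.8433e+7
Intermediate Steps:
F(Z, g) = Z*(2 + Z²) (F(Z, g) = Z*((Z² - 1) + 3) = Z*((-1 + Z²) + 3) = Z*(2 + Z²))
(-1506 + (-719 - 560)/(s - 188))*F(23, (-4)²) = (-1506 + (-719 - 560)/(573 - 188))*(23*(2 + 23²)) = (-1506 - 1279/385)*(23*(2 + 529)) = (-1506 - 1279*1/385)*(23*531) = (-1506 - 1279/385)*12213 = -581089/385*12213 = -7096839957/385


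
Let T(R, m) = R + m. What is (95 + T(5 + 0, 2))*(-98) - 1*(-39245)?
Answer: 29249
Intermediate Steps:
(95 + T(5 + 0, 2))*(-98) - 1*(-39245) = (95 + ((5 + 0) + 2))*(-98) - 1*(-39245) = (95 + (5 + 2))*(-98) + 39245 = (95 + 7)*(-98) + 39245 = 102*(-98) + 39245 = -9996 + 39245 = 29249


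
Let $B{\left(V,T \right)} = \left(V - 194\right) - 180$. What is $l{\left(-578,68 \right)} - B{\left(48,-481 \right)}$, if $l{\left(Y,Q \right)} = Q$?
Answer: $394$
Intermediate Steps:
$B{\left(V,T \right)} = -374 + V$ ($B{\left(V,T \right)} = \left(-194 + V\right) - 180 = -374 + V$)
$l{\left(-578,68 \right)} - B{\left(48,-481 \right)} = 68 - \left(-374 + 48\right) = 68 - -326 = 68 + 326 = 394$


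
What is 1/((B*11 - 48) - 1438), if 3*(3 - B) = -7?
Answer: -3/4282 ≈ -0.00070061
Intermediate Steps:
B = 16/3 (B = 3 - ⅓*(-7) = 3 + 7/3 = 16/3 ≈ 5.3333)
1/((B*11 - 48) - 1438) = 1/(((16/3)*11 - 48) - 1438) = 1/((176/3 - 48) - 1438) = 1/(32/3 - 1438) = 1/(-4282/3) = -3/4282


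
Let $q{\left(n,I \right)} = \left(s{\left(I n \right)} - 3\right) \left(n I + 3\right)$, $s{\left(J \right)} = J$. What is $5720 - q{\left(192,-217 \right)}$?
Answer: $-1735883167$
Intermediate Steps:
$q{\left(n,I \right)} = \left(-3 + I n\right) \left(3 + I n\right)$ ($q{\left(n,I \right)} = \left(I n - 3\right) \left(n I + 3\right) = \left(-3 + I n\right) \left(I n + 3\right) = \left(-3 + I n\right) \left(3 + I n\right)$)
$5720 - q{\left(192,-217 \right)} = 5720 - \left(-9 + \left(-217\right)^{2} \cdot 192^{2}\right) = 5720 - \left(-9 + 47089 \cdot 36864\right) = 5720 - \left(-9 + 1735888896\right) = 5720 - 1735888887 = -1735883167$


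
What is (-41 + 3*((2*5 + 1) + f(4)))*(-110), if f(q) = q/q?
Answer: 550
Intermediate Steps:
f(q) = 1
(-41 + 3*((2*5 + 1) + f(4)))*(-110) = (-41 + 3*((2*5 + 1) + 1))*(-110) = (-41 + 3*((10 + 1) + 1))*(-110) = (-41 + 3*(11 + 1))*(-110) = (-41 + 3*12)*(-110) = (-41 + 36)*(-110) = -5*(-110) = 550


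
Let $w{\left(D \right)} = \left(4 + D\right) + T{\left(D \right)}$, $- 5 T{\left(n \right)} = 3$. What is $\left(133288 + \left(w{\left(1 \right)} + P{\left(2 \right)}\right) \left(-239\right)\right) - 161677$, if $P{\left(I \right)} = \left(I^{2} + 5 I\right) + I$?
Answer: $- \frac{166323}{5} \approx -33265.0$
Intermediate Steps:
$T{\left(n \right)} = - \frac{3}{5}$ ($T{\left(n \right)} = \left(- \frac{1}{5}\right) 3 = - \frac{3}{5}$)
$w{\left(D \right)} = \frac{17}{5} + D$ ($w{\left(D \right)} = \left(4 + D\right) - \frac{3}{5} = \frac{17}{5} + D$)
$P{\left(I \right)} = I^{2} + 6 I$
$\left(133288 + \left(w{\left(1 \right)} + P{\left(2 \right)}\right) \left(-239\right)\right) - 161677 = \left(133288 + \left(\left(\frac{17}{5} + 1\right) + 2 \left(6 + 2\right)\right) \left(-239\right)\right) - 161677 = \left(133288 + \left(\frac{22}{5} + 2 \cdot 8\right) \left(-239\right)\right) - 161677 = \left(133288 + \left(\frac{22}{5} + 16\right) \left(-239\right)\right) - 161677 = \left(133288 + \frac{102}{5} \left(-239\right)\right) - 161677 = \left(133288 - \frac{24378}{5}\right) - 161677 = \frac{642062}{5} - 161677 = - \frac{166323}{5}$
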